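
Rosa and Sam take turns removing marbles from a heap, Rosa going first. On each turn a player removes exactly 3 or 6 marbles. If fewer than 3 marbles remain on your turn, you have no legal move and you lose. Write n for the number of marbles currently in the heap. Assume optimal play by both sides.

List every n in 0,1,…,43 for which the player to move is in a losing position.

0, 1, 2, 9, 10, 11, 18, 19, 20, 27, 28, 29, 36, 37, 38

Classify positions by backward induction: terminal positions (no move available) are L. From any other position, the mover wins iff some move reaches an L.
n=0: no move → L
n=1: no move → L
n=2: no move → L
n=3: →0(L), so W
n=4: →1(L), so W
n=5: →2(L), so W
n=6: →0(L), so W
n=7: →1(L), so W
n=8: →2(L), so W
n=9: →6(W), 3(W) — all W, so L
n=10: →7(W), 4(W) — all W, so L
n=11: →8(W), 5(W) — all W, so L
n=12: →9(L), so W
n=13: →10(L), so W
n=14: →11(L), so W
n=15: →9(L), so W
n=16: →10(L), so W
n=17: →11(L), so W
n=18: →15(W), 12(W) — all W, so L
n=19: →16(W), 13(W) — all W, so L
n=20: →17(W), 14(W) — all W, so L
n=21: →18(L), so W
n=22: →19(L), so W
n=23: →20(L), so W
n=24: →18(L), so W
n=25: →19(L), so W
n=26: →20(L), so W
n=27: →24(W), 21(W) — all W, so L
n=28: →25(W), 22(W) — all W, so L
n=29: →26(W), 23(W) — all W, so L
n=30: →27(L), so W
n=31: →28(L), so W
n=32: →29(L), so W
n=33: →27(L), so W
n=34: →28(L), so W
n=35: →29(L), so W
n=36: →33(W), 30(W) — all W, so L
n=37: →34(W), 31(W) — all W, so L
n=38: →35(W), 32(W) — all W, so L
n=39: →36(L), so W
n=40: →37(L), so W
n=41: →38(L), so W
n=42: →36(L), so W
n=43: →37(L), so W
Reading off the rows marked L gives the requested list; there are 15 such values of n.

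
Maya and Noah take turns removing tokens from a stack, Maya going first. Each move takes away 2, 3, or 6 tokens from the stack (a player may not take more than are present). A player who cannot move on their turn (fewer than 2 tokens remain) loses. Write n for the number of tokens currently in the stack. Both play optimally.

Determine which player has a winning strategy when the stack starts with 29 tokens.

Build the W/L table. Terminal = L. A non-terminal position is W if it has a move to some L; otherwise it is L.
n=0: no move → L
n=1: no move → L
n=2: reaches L-position 0 → W
n=3: reaches L-position 1 → W
n=4: reaches L-position 1 → W
n=5: only reaches 3(W), 2(W), all W → L
n=6: reaches L-position 0 → W
n=7: reaches L-position 5 → W
n=8: reaches L-position 5 → W
n=9: only reaches 7(W), 6(W), 3(W), all W → L
n=10: only reaches 8(W), 7(W), 4(W), all W → L
n=11: reaches L-position 9 → W
n=12: reaches L-position 10 → W
n=13: reaches L-position 10 → W
n=14: only reaches 12(W), 11(W), 8(W), all W → L
n=15: reaches L-position 9 → W
n=16: reaches L-position 14 → W
n=17: reaches L-position 14 → W
n=18: only reaches 16(W), 15(W), 12(W), all W → L
n=19: only reaches 17(W), 16(W), 13(W), all W → L
n=20: reaches L-position 18 → W
n=21: reaches L-position 19 → W
n=22: reaches L-position 19 → W
n=23: only reaches 21(W), 20(W), 17(W), all W → L
n=24: reaches L-position 18 → W
n=25: reaches L-position 23 → W
n=26: reaches L-position 23 → W
n=27: only reaches 25(W), 24(W), 21(W), all W → L
n=28: only reaches 26(W), 25(W), 22(W), all W → L
n=29: reaches L-position 27 → W
The starting position 29 is W: Maya should remove 2, leaving 27, handing over an L position.

Maya wins.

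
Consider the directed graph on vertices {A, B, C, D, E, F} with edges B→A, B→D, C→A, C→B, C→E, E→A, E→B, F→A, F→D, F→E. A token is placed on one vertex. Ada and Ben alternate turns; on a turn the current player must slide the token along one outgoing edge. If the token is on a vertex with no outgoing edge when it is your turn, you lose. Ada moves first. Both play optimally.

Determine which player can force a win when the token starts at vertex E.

Ada wins.

Classify positions by backward induction: terminal positions (no move available) are L. From any other position, the mover wins iff some move reaches an L.
Every edge goes from a vertex to one that appears earlier in the order D, A, B, E, C, F, so processing vertices in that order labels each vertex after all of its successors.
D: no outgoing edge → L
A: no outgoing edge → L
B: W (go to A, an L position)
E: W (go to A, an L position)
C: W (go to A, an L position)
F: W (go to A, an L position)
From E Ada can move to A, reaching an L position.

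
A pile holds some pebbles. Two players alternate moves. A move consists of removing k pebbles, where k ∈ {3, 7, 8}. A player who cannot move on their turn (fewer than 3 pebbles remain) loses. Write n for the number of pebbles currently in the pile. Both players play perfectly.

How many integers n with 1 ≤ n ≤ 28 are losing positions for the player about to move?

Use the standard recursion: the mover loses at a terminal position; elsewhere, the mover wins exactly when some move hands the opponent an L position.
n=0: no move → L
n=1: no move → L
n=2: no move → L
n=3: →0(L), so W
n=4: →1(L), so W
n=5: →2(L), so W
n=6: →3(W) only, which is W, so L
n=7: →0(L), so W
n=8: →1(L), so W
n=9: →6(L), so W
n=10: →2(L), so W
n=11: →8(W), 4(W), 3(W) — all W, so L
n=12: →9(W), 5(W), 4(W) — all W, so L
n=13: →6(L), so W
n=14: →11(L), so W
n=15: →12(L), so W
n=16: →13(W), 9(W), 8(W) — all W, so L
n=17: →14(W), 10(W), 9(W) — all W, so L
n=18: →11(L), so W
n=19: →16(L), so W
n=20: →17(L), so W
n=21: →18(W), 14(W), 13(W) — all W, so L
n=22: →19(W), 15(W), 14(W) — all W, so L
n=23: →16(L), so W
n=24: →21(L), so W
n=25: →22(L), so W
n=26: →23(W), 19(W), 18(W) — all W, so L
n=27: →24(W), 20(W), 19(W) — all W, so L
n=28: →21(L), so W
L entries with 1 ≤ n ≤ 28 (n=0 is outside the asked range and is not counted): n = 1, 2, 6, 11, 12, 16, 17, 21, 22, 26, 27; that makes 11.

11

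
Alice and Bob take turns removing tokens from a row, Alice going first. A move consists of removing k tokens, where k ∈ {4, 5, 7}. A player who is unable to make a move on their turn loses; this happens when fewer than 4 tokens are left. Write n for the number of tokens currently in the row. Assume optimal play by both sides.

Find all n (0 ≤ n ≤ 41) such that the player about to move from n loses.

0, 1, 2, 3, 11, 12, 13, 14, 22, 23, 24, 25, 33, 34, 35, 36

Use the standard recursion: the mover loses at a terminal position; elsewhere, the mover wins exactly when some move hands the opponent an L position.
n=0: no move → L
n=1: no move → L
n=2: no move → L
n=3: no move → L
n=4: W (go to 0, an L position)
n=5: W (go to 1, an L position)
n=6: W (go to 2, an L position)
n=7: W (go to 3, an L position)
n=8: W (go to 3, an L position)
n=9: W (go to 2, an L position)
n=10: W (go to 3, an L position)
n=11: L (options 7(W), 6(W), 4(W) are all W)
n=12: L (options 8(W), 7(W), 5(W) are all W)
n=13: L (options 9(W), 8(W), 6(W) are all W)
n=14: L (options 10(W), 9(W), 7(W) are all W)
n=15: W (go to 11, an L position)
n=16: W (go to 12, an L position)
n=17: W (go to 13, an L position)
n=18: W (go to 14, an L position)
n=19: W (go to 14, an L position)
n=20: W (go to 13, an L position)
n=21: W (go to 14, an L position)
n=22: L (options 18(W), 17(W), 15(W) are all W)
n=23: L (options 19(W), 18(W), 16(W) are all W)
n=24: L (options 20(W), 19(W), 17(W) are all W)
n=25: L (options 21(W), 20(W), 18(W) are all W)
n=26: W (go to 22, an L position)
n=27: W (go to 23, an L position)
n=28: W (go to 24, an L position)
n=29: W (go to 25, an L position)
n=30: W (go to 25, an L position)
n=31: W (go to 24, an L position)
n=32: W (go to 25, an L position)
n=33: L (options 29(W), 28(W), 26(W) are all W)
n=34: L (options 30(W), 29(W), 27(W) are all W)
n=35: L (options 31(W), 30(W), 28(W) are all W)
n=36: L (options 32(W), 31(W), 29(W) are all W)
n=37: W (go to 33, an L position)
n=38: W (go to 34, an L position)
n=39: W (go to 35, an L position)
n=40: W (go to 36, an L position)
n=41: W (go to 36, an L position)
Reading off the rows marked L gives the requested list; there are 16 such values of n.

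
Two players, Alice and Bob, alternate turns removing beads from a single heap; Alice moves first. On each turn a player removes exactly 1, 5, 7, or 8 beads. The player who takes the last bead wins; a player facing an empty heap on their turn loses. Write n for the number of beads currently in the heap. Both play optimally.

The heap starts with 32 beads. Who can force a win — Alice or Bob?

Bob wins.

Label each position W (a win for the player to move) or L (a loss). A position with no legal move is L; any other position is W exactly when some move reaches an L, and L when every move reaches a W.
n=0: no move → L
n=1: can move to 0, which is L ⇒ W
n=2: the only move is to 1(W), a W ⇒ L
n=3: can move to 2, which is L ⇒ W
n=4: the only move is to 3(W), a W ⇒ L
n=5: can move to 4, which is L ⇒ W
n=6: moves to 5(W), 1(W); every one is W ⇒ L
n=7: can move to 6, which is L ⇒ W
n=8: can move to 0, which is L ⇒ W
n=9: can move to 4, which is L ⇒ W
n=10: can move to 2, which is L ⇒ W
n=11: can move to 6, which is L ⇒ W
n=12: can move to 4, which is L ⇒ W
n=13: can move to 6, which is L ⇒ W
n=14: can move to 6, which is L ⇒ W
n=15: moves to 14(W), 10(W), 8(W), 7(W); every one is W ⇒ L
n=16: can move to 15, which is L ⇒ W
n=17: moves to 16(W), 12(W), 10(W), 9(W); every one is W ⇒ L
n=18: can move to 17, which is L ⇒ W
n=19: moves to 18(W), 14(W), 12(W), 11(W); every one is W ⇒ L
n=20: can move to 19, which is L ⇒ W
n=21: moves to 20(W), 16(W), 14(W), 13(W); every one is W ⇒ L
n=22: can move to 21, which is L ⇒ W
n=23: can move to 15, which is L ⇒ W
n=24: can move to 19, which is L ⇒ W
n=25: can move to 17, which is L ⇒ W
n=26: can move to 21, which is L ⇒ W
n=27: can move to 19, which is L ⇒ W
n=28: can move to 21, which is L ⇒ W
n=29: can move to 21, which is L ⇒ W
n=30: moves to 29(W), 25(W), 23(W), 22(W); every one is W ⇒ L
n=31: can move to 30, which is L ⇒ W
n=32: moves to 31(W), 27(W), 25(W), 24(W); every one is W ⇒ L
Every move from 32 reaches a W position, so the mover loses.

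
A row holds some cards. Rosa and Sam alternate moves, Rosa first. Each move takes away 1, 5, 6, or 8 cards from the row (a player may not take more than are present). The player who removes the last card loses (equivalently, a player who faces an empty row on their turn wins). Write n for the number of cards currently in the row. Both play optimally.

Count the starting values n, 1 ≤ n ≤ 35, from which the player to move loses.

10

Compute win/loss labels from the base case upward. A position with no move is W. Any other position is W if it can reach an L in one move, else L.
n=0: no move; the opponent has just taken the last card and therefore loses → W
n=1: the only move is to 0(W), a W ⇒ L
n=2: can move to 1, which is L ⇒ W
n=3: the only move is to 2(W), a W ⇒ L
n=4: can move to 3, which is L ⇒ W
n=5: moves to 4(W), 0(W); every one is W ⇒ L
n=6: can move to 5, which is L ⇒ W
n=7: can move to 1, which is L ⇒ W
n=8: can move to 3, which is L ⇒ W
n=9: can move to 3, which is L ⇒ W
n=10: can move to 5, which is L ⇒ W
n=11: can move to 5, which is L ⇒ W
n=12: moves to 11(W), 7(W), 6(W), 4(W); every one is W ⇒ L
n=13: can move to 12, which is L ⇒ W
n=14: moves to 13(W), 9(W), 8(W), 6(W); every one is W ⇒ L
n=15: can move to 14, which is L ⇒ W
n=16: moves to 15(W), 11(W), 10(W), 8(W); every one is W ⇒ L
n=17: can move to 16, which is L ⇒ W
n=18: can move to 12, which is L ⇒ W
n=19: can move to 14, which is L ⇒ W
n=20: can move to 14, which is L ⇒ W
n=21: can move to 16, which is L ⇒ W
n=22: can move to 16, which is L ⇒ W
n=23: moves to 22(W), 18(W), 17(W), 15(W); every one is W ⇒ L
n=24: can move to 23, which is L ⇒ W
n=25: moves to 24(W), 20(W), 19(W), 17(W); every one is W ⇒ L
n=26: can move to 25, which is L ⇒ W
n=27: moves to 26(W), 22(W), 21(W), 19(W); every one is W ⇒ L
n=28: can move to 27, which is L ⇒ W
n=29: can move to 23, which is L ⇒ W
n=30: can move to 25, which is L ⇒ W
n=31: can move to 25, which is L ⇒ W
n=32: can move to 27, which is L ⇒ W
n=33: can move to 27, which is L ⇒ W
n=34: moves to 33(W), 29(W), 28(W), 26(W); every one is W ⇒ L
n=35: can move to 34, which is L ⇒ W
L entries with 1 ≤ n ≤ 35 (the range starts at n=1): n = 1, 3, 5, 12, 14, 16, 23, 25, 27, 34; that makes 10.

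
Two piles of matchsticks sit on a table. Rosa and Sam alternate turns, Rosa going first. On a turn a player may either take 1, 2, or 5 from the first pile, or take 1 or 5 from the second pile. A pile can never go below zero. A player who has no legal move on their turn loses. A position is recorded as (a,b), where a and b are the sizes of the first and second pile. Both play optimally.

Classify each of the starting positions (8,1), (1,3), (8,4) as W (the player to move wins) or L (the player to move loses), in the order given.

Classify positions by backward induction: terminal positions (no move available) are L. From any other position, the mover wins iff some move reaches an L.
No move ever increases a pile, so every position that can arise here has a ≤ 8 and b ≤ 4; it is enough to label the cells with 0 ≤ a ≤ 8 and 0 ≤ b ≤ 4.
Every move lowers a or b (never raises either), so fill the grid row by row in increasing a, and left to right within a row: each cell's successors are then already labelled.
      b=0  b=1  b=2  b=3  b=4
a=0:    L    W    L    W    L
a=1:    W    L    W    L    W
a=2:    W    W    W    W    W
a=3:    L    W    L    W    L
a=4:    W    L    W    L    W
a=5:    W    W    W    W    W
a=6:    L    W    L    W    L
a=7:    W    L    W    L    W
a=8:    W    W    W    W    W
Cells with no legal move (terminal, hence L): (0,0).
The remaining L cells, each justified by listing all of its moves:
(0,2): the only move is to (0,1)(W), a W ⇒ L
(0,4): the only move is to (0,3)(W), a W ⇒ L
(1,1): moves to (0,1)(W), (1,0)(W); every one is W ⇒ L
(1,3): moves to (0,3)(W), (1,2)(W); every one is W ⇒ L
(3,0): moves to (2,0)(W), (1,0)(W); every one is W ⇒ L
(3,2): moves to (2,2)(W), (1,2)(W), (3,1)(W); every one is W ⇒ L
(3,4): moves to (2,4)(W), (1,4)(W), (3,3)(W); every one is W ⇒ L
(4,1): moves to (3,1)(W), (2,1)(W), (4,0)(W); every one is W ⇒ L
(4,3): moves to (3,3)(W), (2,3)(W), (4,2)(W); every one is W ⇒ L
(6,0): moves to (5,0)(W), (4,0)(W), (1,0)(W); every one is W ⇒ L
(6,2): moves to (5,2)(W), (4,2)(W), (1,2)(W), (6,1)(W); every one is W ⇒ L
(6,4): moves to (5,4)(W), (4,4)(W), (1,4)(W), (6,3)(W); every one is W ⇒ L
(7,1): moves to (6,1)(W), (5,1)(W), (2,1)(W), (7,0)(W); every one is W ⇒ L
(7,3): moves to (6,3)(W), (5,3)(W), (2,3)(W), (7,2)(W); every one is W ⇒ L
Every other cell has at least one move into one of the L cells above, so it is W.
(8,1): the move to (7,1) reaches an L cell, so W
(1,3): one of the L cells justified above, so L
(8,4): the move to (6,4) reaches an L cell, so W

(8,1): W, (1,3): L, (8,4): W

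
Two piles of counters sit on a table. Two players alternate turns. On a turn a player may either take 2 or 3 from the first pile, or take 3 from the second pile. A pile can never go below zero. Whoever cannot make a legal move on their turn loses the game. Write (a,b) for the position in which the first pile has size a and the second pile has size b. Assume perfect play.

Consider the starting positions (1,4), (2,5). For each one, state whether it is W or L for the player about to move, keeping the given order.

Compute win/loss labels from the base case upward. A position with no move is L. Any other position is W if it can reach an L in one move, else L.
No move ever increases a pile, so every position that can arise here has a ≤ 2 and b ≤ 5; it is enough to label the cells with 0 ≤ a ≤ 2 and 0 ≤ b ≤ 5.
Every move lowers a or b (never raises either), so fill the grid row by row in increasing a, and left to right within a row: each cell's successors are then already labelled.
      b=0  b=1  b=2  b=3  b=4  b=5
a=0:    L    L    L    W    W    W
a=1:    L    L    L    W    W    W
a=2:    W    W    W    L    L    L
Cells with no legal move (terminal, hence L): (0,0), (0,1), (0,2), (1,0), (1,1), (1,2).
The remaining L cells, each justified by listing all of its moves:
(2,3): →(0,3)(W), (2,0)(W) — all W, so L
(2,4): →(0,4)(W), (2,1)(W) — all W, so L
(2,5): →(0,5)(W), (2,2)(W) — all W, so L
Every other cell has at least one move into one of the L cells above, so it is W.
(1,4): the move to (1,1) reaches an L cell, so W
(2,5): one of the L cells justified above, so L

(1,4): W, (2,5): L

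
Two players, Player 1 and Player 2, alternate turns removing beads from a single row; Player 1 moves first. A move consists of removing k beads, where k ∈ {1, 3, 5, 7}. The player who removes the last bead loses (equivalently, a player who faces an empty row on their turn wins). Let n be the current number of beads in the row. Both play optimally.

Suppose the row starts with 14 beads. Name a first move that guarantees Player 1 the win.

Remove 1, leaving 13.

Work bottom-up. With no move the player to move wins. Otherwise the position is W if at least one move leads to an L position for the opponent, and L if every move leads to a W.
n=0: no move; the opponent has just taken the last bead and therefore loses → W
n=1: the only move is to 0(W), a W ⇒ L
n=2: can move to 1, which is L ⇒ W
n=3: moves to 2(W), 0(W); every one is W ⇒ L
n=4: can move to 3, which is L ⇒ W
n=5: moves to 4(W), 2(W), 0(W); every one is W ⇒ L
n=6: can move to 5, which is L ⇒ W
n=7: moves to 6(W), 4(W), 2(W), 0(W); every one is W ⇒ L
n=8: can move to 7, which is L ⇒ W
n=9: moves to 8(W), 6(W), 4(W), 2(W); every one is W ⇒ L
n=10: can move to 9, which is L ⇒ W
n=11: moves to 10(W), 8(W), 6(W), 4(W); every one is W ⇒ L
n=12: can move to 11, which is L ⇒ W
n=13: moves to 12(W), 10(W), 8(W), 6(W); every one is W ⇒ L
n=14: can move to 13, which is L ⇒ W
From 14, the L positions reachable in one move are: 13, 11, 9, 7. Any move reaching one of these is winning.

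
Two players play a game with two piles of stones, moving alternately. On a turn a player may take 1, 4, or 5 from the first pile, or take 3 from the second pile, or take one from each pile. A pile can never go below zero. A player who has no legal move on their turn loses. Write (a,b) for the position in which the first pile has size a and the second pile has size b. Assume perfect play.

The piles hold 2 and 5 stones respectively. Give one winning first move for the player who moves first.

Classify positions by backward induction: terminal positions (no move available) are L. From any other position, the mover wins iff some move reaches an L.
No move ever increases a pile, so every position that can arise here has a ≤ 2 and b ≤ 5; it is enough to label the cells with 0 ≤ a ≤ 2 and 0 ≤ b ≤ 5.
Every move lowers a or b (never raises either), so fill the grid row by row in increasing a, and left to right within a row: each cell's successors are then already labelled.
      b=0  b=1  b=2  b=3  b=4  b=5
a=0:    L    L    L    W    W    W
a=1:    W    W    W    W    L    L
a=2:    L    L    L    W    W    W
Cells with no legal move (terminal, hence L): (0,0), (0,1), (0,2).
The remaining L cells, each justified by listing all of its moves:
(1,4): L (options (0,4)(W), (1,1)(W), (0,3)(W) are all W)
(1,5): L (options (0,5)(W), (1,2)(W), (0,4)(W) are all W)
(2,0): L (sole option (1,0)(W) is W)
(2,1): L (options (1,1)(W), (1,0)(W) are all W)
(2,2): L (options (1,2)(W), (1,1)(W) are all W)
Every other cell has at least one move into one of the L cells above, so it is W.
From (2,5), the L positions reachable in one move are: (1,5), (2,2), (1,4). Any move reaching one of these is winning.

Move to (1,5).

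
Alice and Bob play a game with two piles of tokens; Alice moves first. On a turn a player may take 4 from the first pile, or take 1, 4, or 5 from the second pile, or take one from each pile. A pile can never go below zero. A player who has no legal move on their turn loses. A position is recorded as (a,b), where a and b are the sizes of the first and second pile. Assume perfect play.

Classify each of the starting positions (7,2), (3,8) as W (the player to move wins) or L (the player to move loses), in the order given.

(7,2): W, (3,8): L

Positions with no move are L. A position that does have a move is losing for the player to move precisely when every available move leads to a winning position for the opponent. Fill in the labels:
No move ever increases a pile, so every position that can arise here has a ≤ 7 and b ≤ 8; it is enough to label the cells with 0 ≤ a ≤ 7 and 0 ≤ b ≤ 8.
Every move lowers a or b (never raises either), so fill the grid row by row in increasing a, and left to right within a row: each cell's successors are then already labelled.
      b=0  b=1  b=2  b=3  b=4  b=5  b=6  b=7  b=8
a=0:    L    W    L    W    W    W    W    W    L
a=1:    L    W    L    W    W    W    W    W    L
a=2:    L    W    L    W    W    W    W    W    L
a=3:    L    W    L    W    W    W    W    W    L
a=4:    W    W    W    W    L    W    L    W    W
a=5:    W    L    W    L    W    W    W    W    W
a=6:    W    L    W    L    W    W    W    W    W
a=7:    W    L    W    L    W    W    W    W    W
Cells with no legal move (terminal, hence L): (0,0), (1,0), (2,0), (3,0).
The remaining L cells, each justified by listing all of its moves:
(0,2): the only move is to (0,1)(W), a W ⇒ L
(0,8): moves to (0,7)(W), (0,4)(W), (0,3)(W); every one is W ⇒ L
(1,2): moves to (1,1)(W), (0,1)(W); every one is W ⇒ L
(1,8): moves to (1,7)(W), (1,4)(W), (1,3)(W), (0,7)(W); every one is W ⇒ L
(2,2): moves to (2,1)(W), (1,1)(W); every one is W ⇒ L
(2,8): moves to (2,7)(W), (2,4)(W), (2,3)(W), (1,7)(W); every one is W ⇒ L
(3,2): moves to (3,1)(W), (2,1)(W); every one is W ⇒ L
(3,8): moves to (3,7)(W), (3,4)(W), (3,3)(W), (2,7)(W); every one is W ⇒ L
(4,4): moves to (0,4)(W), (4,3)(W), (4,0)(W), (3,3)(W); every one is W ⇒ L
(4,6): moves to (0,6)(W), (4,5)(W), (4,2)(W), (4,1)(W), (3,5)(W); every one is W ⇒ L
(5,1): moves to (1,1)(W), (5,0)(W), (4,0)(W); every one is W ⇒ L
(5,3): moves to (1,3)(W), (5,2)(W), (4,2)(W); every one is W ⇒ L
(6,1): moves to (2,1)(W), (6,0)(W), (5,0)(W); every one is W ⇒ L
(6,3): moves to (2,3)(W), (6,2)(W), (5,2)(W); every one is W ⇒ L
(7,1): moves to (3,1)(W), (7,0)(W), (6,0)(W); every one is W ⇒ L
(7,3): moves to (3,3)(W), (7,2)(W), (6,2)(W); every one is W ⇒ L
Every other cell has at least one move into one of the L cells above, so it is W.
(7,2): the move to (3,2) reaches an L cell, so W
(3,8): one of the L cells justified above, so L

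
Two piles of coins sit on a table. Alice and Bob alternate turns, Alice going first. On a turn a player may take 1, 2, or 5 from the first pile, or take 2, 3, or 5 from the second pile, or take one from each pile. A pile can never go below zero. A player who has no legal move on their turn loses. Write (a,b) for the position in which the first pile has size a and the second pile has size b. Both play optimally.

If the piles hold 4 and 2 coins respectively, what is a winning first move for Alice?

Use the standard recursion: the mover loses at a terminal position; elsewhere, the mover wins exactly when some move hands the opponent an L position.
No move ever increases a pile, so every position that can arise here has a ≤ 4 and b ≤ 2; it is enough to label the cells with 0 ≤ a ≤ 4 and 0 ≤ b ≤ 2.
Every move lowers a or b (never raises either), so fill the grid row by row in increasing a, and left to right within a row: each cell's successors are then already labelled.
      b=0  b=1  b=2
a=0:    L    L    W
a=1:    W    W    W
a=2:    W    W    L
a=3:    L    L    W
a=4:    W    W    W
Cells with no legal move (terminal, hence L): (0,0), (0,1).
The remaining L cells, each justified by listing all of its moves:
(2,2): moves to (1,2)(W), (0,2)(W), (2,0)(W), (1,1)(W); every one is W ⇒ L
(3,0): moves to (2,0)(W), (1,0)(W); every one is W ⇒ L
(3,1): moves to (2,1)(W), (1,1)(W), (2,0)(W); every one is W ⇒ L
Every other cell has at least one move into one of the L cells above, so it is W.
From (4,2), the L positions reachable in one move are: (2,2), (3,1). Any move reaching one of these is winning.

Move to (2,2).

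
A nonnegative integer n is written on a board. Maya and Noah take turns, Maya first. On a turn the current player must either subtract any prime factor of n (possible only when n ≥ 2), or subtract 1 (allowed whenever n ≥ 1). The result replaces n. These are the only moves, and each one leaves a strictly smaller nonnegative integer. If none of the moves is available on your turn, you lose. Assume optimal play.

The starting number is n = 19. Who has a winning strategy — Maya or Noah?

Maya wins.

Positions with no move are L. A position that does have a move is losing for the player to move precisely when every available move leads to a winning position for the opponent. Fill in the labels:
n=0: no move → L
n=1: W (go to 0, an L position)
n=2: W (go to 0, an L position)
n=3: W (go to 0, an L position)
n=4: L (options 2(W), 3(W) are all W)
n=5: W (go to 0, an L position)
n=6: W (go to 4, an L position)
n=7: W (go to 0, an L position)
n=8: L (options 6(W), 7(W) are all W)
n=9: W (go to 8, an L position)
n=10: W (go to 8, an L position)
n=11: W (go to 0, an L position)
n=12: L (options 9(W), 10(W), 11(W) are all W)
n=13: W (go to 0, an L position)
n=14: W (go to 12, an L position)
n=15: W (go to 12, an L position)
n=16: L (options 14(W), 15(W) are all W)
n=17: W (go to 0, an L position)
n=18: W (go to 16, an L position)
n=19: W (go to 0, an L position)
The starting position 19 is W: Maya should move to 0, handing over an L position.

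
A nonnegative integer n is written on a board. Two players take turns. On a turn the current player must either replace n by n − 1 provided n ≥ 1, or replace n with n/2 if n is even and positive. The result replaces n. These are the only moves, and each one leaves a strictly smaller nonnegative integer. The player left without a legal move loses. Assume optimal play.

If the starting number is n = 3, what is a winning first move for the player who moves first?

Move to 2.

Positions with no move are L. A position that does have a move is losing for the player to move precisely when every available move leads to a winning position for the opponent. Fill in the labels:
n=0: no move → L
n=1: W (go to 0, an L position)
n=2: L (sole option 1(W) is W)
n=3: W (go to 2, an L position)
From 3, the L positions reachable in one move are: 2.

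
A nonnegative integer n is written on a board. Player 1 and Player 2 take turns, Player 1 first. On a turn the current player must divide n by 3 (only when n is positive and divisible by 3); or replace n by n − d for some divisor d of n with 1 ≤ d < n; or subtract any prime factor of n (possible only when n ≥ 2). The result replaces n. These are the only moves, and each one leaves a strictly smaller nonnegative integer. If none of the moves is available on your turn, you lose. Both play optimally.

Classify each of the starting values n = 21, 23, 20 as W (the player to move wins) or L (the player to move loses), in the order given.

21: W, 23: W, 20: L

Classify positions by backward induction: terminal positions (no move available) are L. From any other position, the mover wins iff some move reaches an L.
n=0: no move → L
n=1: no move → L
n=2: can move to 0, which is L ⇒ W
n=3: can move to 0, which is L ⇒ W
n=4: moves to 2(W), 3(W); every one is W ⇒ L
n=5: can move to 0, which is L ⇒ W
n=6: can move to 4, which is L ⇒ W
n=7: can move to 0, which is L ⇒ W
n=8: can move to 4, which is L ⇒ W
n=9: moves to 3(W), 6(W), 8(W); every one is W ⇒ L
n=10: can move to 9, which is L ⇒ W
n=11: can move to 0, which is L ⇒ W
n=12: can move to 4, which is L ⇒ W
n=13: can move to 0, which is L ⇒ W
n=14: moves to 7(W), 12(W), 13(W); every one is W ⇒ L
n=15: can move to 14, which is L ⇒ W
n=16: can move to 14, which is L ⇒ W
n=17: can move to 0, which is L ⇒ W
n=18: can move to 9, which is L ⇒ W
n=19: can move to 0, which is L ⇒ W
n=20: moves to 10(W), 15(W), 16(W), 18(W), 19(W); every one is W ⇒ L
n=21: can move to 14, which is L ⇒ W
n=22: can move to 20, which is L ⇒ W
n=23: can move to 0, which is L ⇒ W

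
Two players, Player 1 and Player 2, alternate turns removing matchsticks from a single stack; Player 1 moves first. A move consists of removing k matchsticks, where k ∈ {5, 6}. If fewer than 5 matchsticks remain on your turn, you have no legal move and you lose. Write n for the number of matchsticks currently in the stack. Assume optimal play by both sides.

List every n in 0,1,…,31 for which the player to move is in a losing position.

Build the W/L table. Terminal = L. A non-terminal position is W if it has a move to some L; otherwise it is L.
n=0: no move → L
n=1: no move → L
n=2: no move → L
n=3: no move → L
n=4: no move → L
n=5: W (go to 0, an L position)
n=6: W (go to 1, an L position)
n=7: W (go to 2, an L position)
n=8: W (go to 3, an L position)
n=9: W (go to 4, an L position)
n=10: W (go to 4, an L position)
n=11: L (options 6(W), 5(W) are all W)
n=12: L (options 7(W), 6(W) are all W)
n=13: L (options 8(W), 7(W) are all W)
n=14: L (options 9(W), 8(W) are all W)
n=15: L (options 10(W), 9(W) are all W)
n=16: W (go to 11, an L position)
n=17: W (go to 12, an L position)
n=18: W (go to 13, an L position)
n=19: W (go to 14, an L position)
n=20: W (go to 15, an L position)
n=21: W (go to 15, an L position)
n=22: L (options 17(W), 16(W) are all W)
n=23: L (options 18(W), 17(W) are all W)
n=24: L (options 19(W), 18(W) are all W)
n=25: L (options 20(W), 19(W) are all W)
n=26: L (options 21(W), 20(W) are all W)
n=27: W (go to 22, an L position)
n=28: W (go to 23, an L position)
n=29: W (go to 24, an L position)
n=30: W (go to 25, an L position)
n=31: W (go to 26, an L position)
The losing starting values of n are exactly the entries labelled L in this table (15 of them).

0, 1, 2, 3, 4, 11, 12, 13, 14, 15, 22, 23, 24, 25, 26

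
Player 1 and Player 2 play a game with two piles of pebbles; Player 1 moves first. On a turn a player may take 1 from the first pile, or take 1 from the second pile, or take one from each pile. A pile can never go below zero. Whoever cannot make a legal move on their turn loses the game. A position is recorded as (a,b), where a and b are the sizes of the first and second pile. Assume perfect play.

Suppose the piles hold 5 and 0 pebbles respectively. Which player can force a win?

Use the standard recursion: the mover loses at a terminal position; elsewhere, the mover wins exactly when some move hands the opponent an L position.
No move ever increases a pile, so every position that can arise here has a ≤ 5 and b ≤ 0; it is enough to label the cells with 0 ≤ a ≤ 5 and 0 ≤ b ≤ 0.
Every move lowers a or b (never raises either), so fill the grid row by row in increasing a, and left to right within a row: each cell's successors are then already labelled.
      b=0
a=0:    L
a=1:    W
a=2:    L
a=3:    W
a=4:    L
a=5:    W
Cells with no legal move (terminal, hence L): (0,0).
The remaining L cells, each justified by listing all of its moves:
(2,0): the only move is to (1,0)(W), a W ⇒ L
(4,0): the only move is to (3,0)(W), a W ⇒ L
Every other cell has at least one move into one of the L cells above, so it is W.
From (5,0) Player 1 can move to (4,0), reaching an L position.

Player 1 wins.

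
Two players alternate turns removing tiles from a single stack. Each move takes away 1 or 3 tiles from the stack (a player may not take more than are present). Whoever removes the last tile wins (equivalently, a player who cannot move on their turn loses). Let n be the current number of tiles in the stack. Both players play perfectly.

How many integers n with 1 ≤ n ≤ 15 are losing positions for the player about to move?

Positions with no move are L. A position that does have a move is losing for the player to move precisely when every available move leads to a winning position for the opponent. Fill in the labels:
n=0: no move → L
n=1: →0(L), so W
n=2: →1(W) only, which is W, so L
n=3: →2(L), so W
n=4: →3(W), 1(W) — all W, so L
n=5: →4(L), so W
n=6: →5(W), 3(W) — all W, so L
n=7: →6(L), so W
n=8: →7(W), 5(W) — all W, so L
n=9: →8(L), so W
n=10: →9(W), 7(W) — all W, so L
n=11: →10(L), so W
n=12: →11(W), 9(W) — all W, so L
n=13: →12(L), so W
n=14: →13(W), 11(W) — all W, so L
n=15: →14(L), so W
L entries with 1 ≤ n ≤ 15 (n=0 is outside the asked range and is not counted): n = 2, 4, 6, 8, 10, 12, 14; that makes 7.

7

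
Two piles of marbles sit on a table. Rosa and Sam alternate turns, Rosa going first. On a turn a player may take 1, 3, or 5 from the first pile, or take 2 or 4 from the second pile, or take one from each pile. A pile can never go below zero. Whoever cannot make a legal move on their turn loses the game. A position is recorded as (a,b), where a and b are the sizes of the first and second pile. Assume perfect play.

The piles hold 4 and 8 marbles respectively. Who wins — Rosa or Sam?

Label each position W (a win for the player to move) or L (a loss). A position with no legal move is L; any other position is W exactly when some move reaches an L, and L when every move reaches a W.
No move ever increases a pile, so every position that can arise here has a ≤ 4 and b ≤ 8; it is enough to label the cells with 0 ≤ a ≤ 4 and 0 ≤ b ≤ 8.
Every move lowers a or b (never raises either), so fill the grid row by row in increasing a, and left to right within a row: each cell's successors are then already labelled.
      b=0  b=1  b=2  b=3  b=4  b=5  b=6  b=7  b=8
a=0:    L    L    W    W    W    W    L    L    W
a=1:    W    W    W    L    L    W    W    W    W
a=2:    L    L    W    W    W    W    L    L    W
a=3:    W    W    W    L    L    W    W    W    W
a=4:    L    L    W    W    W    W    L    L    W
Cells with no legal move (terminal, hence L): (0,0), (0,1).
The remaining L cells, each justified by listing all of its moves:
(0,6): moves to (0,4)(W), (0,2)(W); every one is W ⇒ L
(0,7): moves to (0,5)(W), (0,3)(W); every one is W ⇒ L
(1,3): moves to (0,3)(W), (1,1)(W), (0,2)(W); every one is W ⇒ L
(1,4): moves to (0,4)(W), (1,2)(W), (1,0)(W), (0,3)(W); every one is W ⇒ L
(2,0): the only move is to (1,0)(W), a W ⇒ L
(2,1): moves to (1,1)(W), (1,0)(W); every one is W ⇒ L
(2,6): moves to (1,6)(W), (2,4)(W), (2,2)(W), (1,5)(W); every one is W ⇒ L
(2,7): moves to (1,7)(W), (2,5)(W), (2,3)(W), (1,6)(W); every one is W ⇒ L
(3,3): moves to (2,3)(W), (0,3)(W), (3,1)(W), (2,2)(W); every one is W ⇒ L
(3,4): moves to (2,4)(W), (0,4)(W), (3,2)(W), (3,0)(W), (2,3)(W); every one is W ⇒ L
(4,0): moves to (3,0)(W), (1,0)(W); every one is W ⇒ L
(4,1): moves to (3,1)(W), (1,1)(W), (3,0)(W); every one is W ⇒ L
(4,6): moves to (3,6)(W), (1,6)(W), (4,4)(W), (4,2)(W), (3,5)(W); every one is W ⇒ L
(4,7): moves to (3,7)(W), (1,7)(W), (4,5)(W), (4,3)(W), (3,6)(W); every one is W ⇒ L
Every other cell has at least one move into one of the L cells above, so it is W.
The starting position (4,8) is W: Rosa should move to (4,6), handing over an L position.

Rosa wins.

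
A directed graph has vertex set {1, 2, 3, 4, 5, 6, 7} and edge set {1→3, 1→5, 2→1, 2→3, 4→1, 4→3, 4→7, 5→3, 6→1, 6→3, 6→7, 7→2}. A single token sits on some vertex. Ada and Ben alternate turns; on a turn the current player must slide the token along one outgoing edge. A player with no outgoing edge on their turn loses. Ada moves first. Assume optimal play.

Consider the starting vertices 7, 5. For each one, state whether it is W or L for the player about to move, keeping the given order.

Compute win/loss labels from the base case upward. A position with no move is L. Any other position is W if it can reach an L in one move, else L.
Every edge goes from a vertex to one that appears earlier in the order 3, 5, 1, 2, 7, 6, 4, so processing vertices in that order labels each vertex after all of its successors.
3: no outgoing edge → L
5: can move to 3, which is L ⇒ W
1: can move to 3, which is L ⇒ W
2: can move to 3, which is L ⇒ W
7: the only move is to 2(W), a W ⇒ L
6: can move to 7, which is L ⇒ W
4: can move to 7, which is L ⇒ W

7: L, 5: W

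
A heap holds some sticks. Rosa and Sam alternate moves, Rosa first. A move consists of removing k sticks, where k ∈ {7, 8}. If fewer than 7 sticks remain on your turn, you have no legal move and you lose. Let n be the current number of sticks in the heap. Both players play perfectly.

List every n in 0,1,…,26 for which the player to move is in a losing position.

Compute win/loss labels from the base case upward. A position with no move is L. Any other position is W if it can reach an L in one move, else L.
n=0: no move → L
n=1: no move → L
n=2: no move → L
n=3: no move → L
n=4: no move → L
n=5: no move → L
n=6: no move → L
n=7: reaches L-position 0 → W
n=8: reaches L-position 1 → W
n=9: reaches L-position 2 → W
n=10: reaches L-position 3 → W
n=11: reaches L-position 4 → W
n=12: reaches L-position 5 → W
n=13: reaches L-position 6 → W
n=14: reaches L-position 6 → W
n=15: only reaches 8(W), 7(W), all W → L
n=16: only reaches 9(W), 8(W), all W → L
n=17: only reaches 10(W), 9(W), all W → L
n=18: only reaches 11(W), 10(W), all W → L
n=19: only reaches 12(W), 11(W), all W → L
n=20: only reaches 13(W), 12(W), all W → L
n=21: only reaches 14(W), 13(W), all W → L
n=22: reaches L-position 15 → W
n=23: reaches L-position 16 → W
n=24: reaches L-position 17 → W
n=25: reaches L-position 18 → W
n=26: reaches L-position 19 → W
The losing starting values of n are exactly the entries labelled L in this table (14 of them).

0, 1, 2, 3, 4, 5, 6, 15, 16, 17, 18, 19, 20, 21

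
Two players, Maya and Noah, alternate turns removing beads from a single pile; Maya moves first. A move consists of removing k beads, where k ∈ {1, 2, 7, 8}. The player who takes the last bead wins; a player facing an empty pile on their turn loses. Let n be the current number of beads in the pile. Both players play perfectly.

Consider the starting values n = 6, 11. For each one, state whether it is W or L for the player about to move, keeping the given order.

Positions with no move are L. A position that does have a move is losing for the player to move precisely when every available move leads to a winning position for the opponent. Fill in the labels:
n=0: no move → L
n=1: →0(L), so W
n=2: →0(L), so W
n=3: →2(W), 1(W) — all W, so L
n=4: →3(L), so W
n=5: →3(L), so W
n=6: →5(W), 4(W) — all W, so L
n=7: →6(L), so W
n=8: →6(L), so W
n=9: →8(W), 7(W), 2(W), 1(W) — all W, so L
n=10: →9(L), so W
n=11: →9(L), so W

6: L, 11: W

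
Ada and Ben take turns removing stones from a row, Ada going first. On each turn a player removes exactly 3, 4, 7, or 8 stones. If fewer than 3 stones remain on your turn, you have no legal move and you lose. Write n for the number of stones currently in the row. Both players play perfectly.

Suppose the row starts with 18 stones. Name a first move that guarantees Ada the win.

Remove 7, leaving 11.

Label each position W (a win for the player to move) or L (a loss). A position with no legal move is L; any other position is W exactly when some move reaches an L, and L when every move reaches a W.
n=0: no move → L
n=1: no move → L
n=2: no move → L
n=3: W (go to 0, an L position)
n=4: W (go to 1, an L position)
n=5: W (go to 2, an L position)
n=6: W (go to 2, an L position)
n=7: W (go to 0, an L position)
n=8: W (go to 1, an L position)
n=9: W (go to 2, an L position)
n=10: W (go to 2, an L position)
n=11: L (options 8(W), 7(W), 4(W), 3(W) are all W)
n=12: L (options 9(W), 8(W), 5(W), 4(W) are all W)
n=13: L (options 10(W), 9(W), 6(W), 5(W) are all W)
n=14: W (go to 11, an L position)
n=15: W (go to 12, an L position)
n=16: W (go to 13, an L position)
n=17: W (go to 13, an L position)
n=18: W (go to 11, an L position)
From 18, the L positions reachable in one move are: 11.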